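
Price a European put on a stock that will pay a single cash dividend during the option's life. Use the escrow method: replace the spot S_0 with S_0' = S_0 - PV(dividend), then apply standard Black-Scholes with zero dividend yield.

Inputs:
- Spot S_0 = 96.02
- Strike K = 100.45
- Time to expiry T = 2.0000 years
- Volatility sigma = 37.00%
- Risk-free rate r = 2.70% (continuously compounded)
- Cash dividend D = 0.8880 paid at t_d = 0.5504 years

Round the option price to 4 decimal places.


PV(D) = D * exp(-r * t_d) = 0.8880 * 0.98524908 = 0.87490118
S_0' = S_0 - PV(D) = 96.0200 - 0.87490118 = 95.14509882
d1 = (ln(S_0'/K) + (r + sigma^2/2)*T) / (sigma*sqrt(T)) = 0.26113834
d2 = d1 - sigma*sqrt(T) = -0.26212068
exp(-rT) = 0.94743211
N(-d1) = 0.39699291; N(-d2) = 0.60338580
P = K * exp(-rT) * N(-d2) - S_0' * N(-d1) = 100.4500 * 0.94743211 * 0.60338580 - 95.14509882 * 0.39699291 = 19.6520

Answer: Price = 19.6520


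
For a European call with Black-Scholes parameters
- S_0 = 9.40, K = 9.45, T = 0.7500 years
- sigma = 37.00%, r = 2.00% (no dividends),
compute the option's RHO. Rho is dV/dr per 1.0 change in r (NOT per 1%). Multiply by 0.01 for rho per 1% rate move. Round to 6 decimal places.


Answer: Rho = 3.130019

Derivation:
d1 = 0.1904708116; d2 = -0.1299585878
phi(d1) = 0.3917708806; exp(-qT) = 1.0000000000; exp(-rT) = 0.9851119396
N(d2) = 0.4482995955
Rho = K*T*exp(-rT)*N(d2) = 9.4500 * 0.7500 * 0.9851119396 * 0.4482995955 = 3.130019


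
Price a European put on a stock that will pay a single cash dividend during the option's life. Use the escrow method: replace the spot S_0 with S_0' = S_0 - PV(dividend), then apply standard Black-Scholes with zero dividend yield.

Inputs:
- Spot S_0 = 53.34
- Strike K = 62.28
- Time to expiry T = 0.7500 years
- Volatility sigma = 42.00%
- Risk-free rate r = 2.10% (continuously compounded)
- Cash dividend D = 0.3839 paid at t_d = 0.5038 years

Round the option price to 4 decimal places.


PV(D) = D * exp(-r * t_d) = 0.3839 * 0.98947597 = 0.37985982
S_0' = S_0 - PV(D) = 53.3400 - 0.37985982 = 52.96014018
d1 = (ln(S_0'/K) + (r + sigma^2/2)*T) / (sigma*sqrt(T)) = -0.22049498
d2 = d1 - sigma*sqrt(T) = -0.58422565
exp(-rT) = 0.98437338
N(-d1) = 0.58725716; N(-d2) = 0.72046575
P = K * exp(-rT) * N(-d2) - S_0' * N(-d1) = 62.2800 * 0.98437338 * 0.72046575 - 52.96014018 * 0.58725716 = 13.0682

Answer: Price = 13.0682


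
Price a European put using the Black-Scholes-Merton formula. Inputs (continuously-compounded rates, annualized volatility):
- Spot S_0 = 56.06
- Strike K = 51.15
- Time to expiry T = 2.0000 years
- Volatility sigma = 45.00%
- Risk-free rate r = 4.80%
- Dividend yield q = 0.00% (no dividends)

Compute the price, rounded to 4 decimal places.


Answer: Price = 8.5349

Derivation:
d1 = (ln(S/K) + (r - q + 0.5*sigma^2) * T) / (sigma * sqrt(T)) = 0.61307738
d2 = d1 - sigma * sqrt(T) = -0.02331873
exp(-rT) = 0.90846402; exp(-qT) = 1.00000000
P = K * exp(-rT) * N(-d2) - S_0 * exp(-qT) * N(-d1)
N(-d1) = 0.26991259; N(-d2) = 0.50930198
P = 51.1500 * 0.90846402 * 0.50930198 - 56.0600 * 1.00000000 * 0.26991259 = 8.5349


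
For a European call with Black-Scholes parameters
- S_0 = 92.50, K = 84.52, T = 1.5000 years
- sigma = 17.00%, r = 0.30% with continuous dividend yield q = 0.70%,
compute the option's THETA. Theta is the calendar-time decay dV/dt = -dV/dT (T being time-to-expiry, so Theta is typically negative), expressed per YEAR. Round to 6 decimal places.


d1 = 0.5086074959; d2 = 0.3004008678
phi(d1) = 0.3505403963; exp(-qT) = 0.9895549326; exp(-rT) = 0.9955101098
Theta = -S*exp(-qT)*phi(d1)*sigma/(2*sqrt(T)) - r*K*exp(-rT)*N(d2) + q*S*exp(-qT)*N(d1)
N(d1) = 0.6944863131; N(d2) = 0.6180642991; sqrt(T) = 1.2247448714
Term 1 = -92.5000 * 0.9895549326 * 0.3505403963 * 0.1700 / (2 * 1.2247448714) = -2.2268604916
Term 2 = -0.0030 * 84.5200 * 0.9955101098 * 0.6180642991 = -0.1560127443
Term 3 = 0.0070 * 92.5000 * 0.9895549326 * 0.6944863131 = 0.4449829510
Theta = -2.2268604916 + (-0.1560127443) + (0.4449829510) = -1.937890

Answer: Theta = -1.937890


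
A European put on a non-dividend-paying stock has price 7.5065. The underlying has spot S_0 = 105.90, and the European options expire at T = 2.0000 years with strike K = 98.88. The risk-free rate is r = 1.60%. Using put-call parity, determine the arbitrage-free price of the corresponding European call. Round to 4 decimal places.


Put-call parity: C - P = S_0 * exp(-qT) - K * exp(-rT).
S_0 * exp(-qT) = 105.9000 * 1.00000000 = 105.90000000
K * exp(-rT) = 98.8800 * 0.96850658 = 95.76593084
C = P + S*exp(-qT) - K*exp(-rT)
C = 7.5065 + 105.90000000 - 95.76593084 = 17.6406

Answer: Call price = 17.6406


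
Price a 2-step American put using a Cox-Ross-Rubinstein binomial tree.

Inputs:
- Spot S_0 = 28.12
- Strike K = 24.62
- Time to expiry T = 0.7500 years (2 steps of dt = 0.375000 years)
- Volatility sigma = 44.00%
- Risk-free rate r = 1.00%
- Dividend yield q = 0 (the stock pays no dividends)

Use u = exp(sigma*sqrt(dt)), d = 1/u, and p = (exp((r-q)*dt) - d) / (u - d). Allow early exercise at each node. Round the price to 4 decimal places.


dt = T/N = 0.375000
u = exp(sigma*sqrt(dt)) = 1.309236; d = 1/u = 0.763804
p = (exp((r-q)*dt) - d) / (u - d) = 0.439932
Discount per step: exp(-r*dt) = 0.996257
Stock lattice S(k, i) with i counting down-moves:
  k=0: S(0,0) = 28.1200
  k=1: S(1,0) = 36.8157; S(1,1) = 21.4782
  k=2: S(2,0) = 48.2005; S(2,1) = 28.1200; S(2,2) = 16.4051
Terminal payoffs V(N, i) = max(K - S_T, 0):
  V(2,0) = 0.000000; V(2,1) = 0.000000; V(2,2) = 8.214883
Backward induction: V(k, i) = exp(-r*dt) * [p * V(k+1, i) + (1-p) * V(k+1, i+1)]; then take max(V_cont, immediate exercise) for American.
  V(1,0) = exp(-r*dt) * [p*0.000000 + (1-p)*0.000000] = 0.000000; exercise = 0.000000; V(1,0) = max -> 0.000000
  V(1,1) = exp(-r*dt) * [p*0.000000 + (1-p)*8.214883] = 4.583673; exercise = 3.141827; V(1,1) = max -> 4.583673
  V(0,0) = exp(-r*dt) * [p*0.000000 + (1-p)*4.583673] = 2.557561; exercise = 0.000000; V(0,0) = max -> 2.557561

Answer: Price = V(0,0) = 2.5576


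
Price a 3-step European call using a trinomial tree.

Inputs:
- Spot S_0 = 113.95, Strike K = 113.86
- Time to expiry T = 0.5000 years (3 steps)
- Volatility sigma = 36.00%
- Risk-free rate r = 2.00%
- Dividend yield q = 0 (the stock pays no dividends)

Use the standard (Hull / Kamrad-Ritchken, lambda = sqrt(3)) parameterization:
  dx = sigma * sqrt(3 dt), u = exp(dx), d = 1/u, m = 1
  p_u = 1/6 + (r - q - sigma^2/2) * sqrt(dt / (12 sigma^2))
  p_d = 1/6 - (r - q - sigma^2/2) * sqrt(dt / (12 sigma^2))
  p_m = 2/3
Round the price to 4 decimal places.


dt = T/N = 0.166667; dx = sigma*sqrt(3*dt) = 0.254558
u = exp(dx) = 1.289892; d = 1/u = 0.775259
p_u = 0.152001, p_m = 0.666667, p_d = 0.181333
Discount per step: exp(-r*dt) = 0.996672
Stock lattice S(k, j) with j the centered position index:
  k=0: S(0,+0) = 113.9500
  k=1: S(1,-1) = 88.3407; S(1,+0) = 113.9500; S(1,+1) = 146.9832
  k=2: S(2,-2) = 68.4869; S(2,-1) = 88.3407; S(2,+0) = 113.9500; S(2,+1) = 146.9832; S(2,+2) = 189.5924
  k=3: S(3,-3) = 53.0951; S(3,-2) = 68.4869; S(3,-1) = 88.3407; S(3,+0) = 113.9500; S(3,+1) = 146.9832; S(3,+2) = 189.5924; S(3,+3) = 244.5537
Terminal payoffs V(N, j) = max(S_T - K, 0):
  V(3,-3) = 0.000000; V(3,-2) = 0.000000; V(3,-1) = 0.000000; V(3,+0) = 0.090000; V(3,+1) = 33.123186; V(3,+2) = 75.732425; V(3,+3) = 130.693740
Backward induction: V(k, j) = exp(-r*dt) * [p_u * V(k+1, j+1) + p_m * V(k+1, j) + p_d * V(k+1, j-1)]
  V(2,-2) = exp(-r*dt) * [p_u*0.000000 + p_m*0.000000 + p_d*0.000000] = 0.000000
  V(2,-1) = exp(-r*dt) * [p_u*0.090000 + p_m*0.000000 + p_d*0.000000] = 0.013635
  V(2,+0) = exp(-r*dt) * [p_u*33.123186 + p_m*0.090000 + p_d*0.000000] = 5.077795
  V(2,+1) = exp(-r*dt) * [p_u*75.732425 + p_m*33.123186 + p_d*0.090000] = 33.497983
  V(2,+2) = exp(-r*dt) * [p_u*130.693740 + p_m*75.732425 + p_d*33.123186] = 76.106033
  V(1,-1) = exp(-r*dt) * [p_u*5.077795 + p_m*0.013635 + p_d*0.000000] = 0.778320
  V(1,+0) = exp(-r*dt) * [p_u*33.497983 + p_m*5.077795 + p_d*0.013635] = 8.451170
  V(1,+1) = exp(-r*dt) * [p_u*76.106033 + p_m*33.497983 + p_d*5.077795] = 34.705056
  V(0,+0) = exp(-r*dt) * [p_u*34.705056 + p_m*8.451170 + p_d*0.778320] = 11.013669

Answer: Price = V(0,0) = 11.0137


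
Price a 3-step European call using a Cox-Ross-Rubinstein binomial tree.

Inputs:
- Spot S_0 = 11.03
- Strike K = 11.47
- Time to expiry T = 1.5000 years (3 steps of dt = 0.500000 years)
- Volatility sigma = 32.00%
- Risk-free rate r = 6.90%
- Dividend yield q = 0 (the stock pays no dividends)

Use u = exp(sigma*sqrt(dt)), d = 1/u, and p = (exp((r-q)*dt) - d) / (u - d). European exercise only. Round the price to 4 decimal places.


Answer: Price = V(0,0) = 2.1369

Derivation:
dt = T/N = 0.500000
u = exp(sigma*sqrt(dt)) = 1.253919; d = 1/u = 0.797499
p = (exp((r-q)*dt) - d) / (u - d) = 0.520579
Discount per step: exp(-r*dt) = 0.966088
Stock lattice S(k, i) with i counting down-moves:
  k=0: S(0,0) = 11.0300
  k=1: S(1,0) = 13.8307; S(1,1) = 8.7964
  k=2: S(2,0) = 17.3426; S(2,1) = 11.0300; S(2,2) = 7.0151
  k=3: S(3,0) = 21.7463; S(3,1) = 13.8307; S(3,2) = 8.7964; S(3,3) = 5.5946
Terminal payoffs V(N, i) = max(S_T - K, 0):
  V(3,0) = 10.276250; V(3,1) = 2.360731; V(3,2) = 0.000000; V(3,3) = 0.000000
Backward induction: V(k, i) = exp(-r*dt) * [p * V(k+1, i) + (1-p) * V(k+1, i+1)].
  V(2,0) = exp(-r*dt) * [p*10.276250 + (1-p)*2.360731] = 6.261589
  V(2,1) = exp(-r*dt) * [p*2.360731 + (1-p)*0.000000] = 1.187271
  V(2,2) = exp(-r*dt) * [p*0.000000 + (1-p)*0.000000] = 0.000000
  V(1,0) = exp(-r*dt) * [p*6.261589 + (1-p)*1.187271] = 3.699011
  V(1,1) = exp(-r*dt) * [p*1.187271 + (1-p)*0.000000] = 0.597109
  V(0,0) = exp(-r*dt) * [p*3.699011 + (1-p)*0.597109] = 2.136884


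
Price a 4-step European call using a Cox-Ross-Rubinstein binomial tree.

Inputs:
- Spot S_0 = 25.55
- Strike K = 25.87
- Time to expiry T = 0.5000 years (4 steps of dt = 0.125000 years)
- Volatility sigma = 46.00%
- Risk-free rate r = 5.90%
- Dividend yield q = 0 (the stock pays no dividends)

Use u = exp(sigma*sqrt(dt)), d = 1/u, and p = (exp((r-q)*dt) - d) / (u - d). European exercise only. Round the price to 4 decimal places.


Answer: Price = V(0,0) = 3.3527

Derivation:
dt = T/N = 0.125000
u = exp(sigma*sqrt(dt)) = 1.176607; d = 1/u = 0.849902
p = (exp((r-q)*dt) - d) / (u - d) = 0.482088
Discount per step: exp(-r*dt) = 0.992652
Stock lattice S(k, i) with i counting down-moves:
  k=0: S(0,0) = 25.5500
  k=1: S(1,0) = 30.0623; S(1,1) = 21.7150
  k=2: S(2,0) = 35.3715; S(2,1) = 25.5500; S(2,2) = 18.4556
  k=3: S(3,0) = 41.6183; S(3,1) = 30.0623; S(3,2) = 21.7150; S(3,3) = 15.6855
  k=4: S(4,0) = 48.9684; S(4,1) = 35.3715; S(4,2) = 25.5500; S(4,3) = 18.4556; S(4,4) = 13.3311
Terminal payoffs V(N, i) = max(S_T - K, 0):
  V(4,0) = 23.098418; V(4,1) = 9.501501; V(4,2) = 0.000000; V(4,3) = 0.000000; V(4,4) = 0.000000
Backward induction: V(k, i) = exp(-r*dt) * [p * V(k+1, i) + (1-p) * V(k+1, i+1)].
  V(3,0) = exp(-r*dt) * [p*23.098418 + (1-p)*9.501501] = 15.938432
  V(3,1) = exp(-r*dt) * [p*9.501501 + (1-p)*0.000000] = 4.546903
  V(3,2) = exp(-r*dt) * [p*0.000000 + (1-p)*0.000000] = 0.000000
  V(3,3) = exp(-r*dt) * [p*0.000000 + (1-p)*0.000000] = 0.000000
  V(2,0) = exp(-r*dt) * [p*15.938432 + (1-p)*4.546903] = 9.964861
  V(2,1) = exp(-r*dt) * [p*4.546903 + (1-p)*0.000000] = 2.175901
  V(2,2) = exp(-r*dt) * [p*0.000000 + (1-p)*0.000000] = 0.000000
  V(1,0) = exp(-r*dt) * [p*9.964861 + (1-p)*2.175901] = 5.887286
  V(1,1) = exp(-r*dt) * [p*2.175901 + (1-p)*0.000000] = 1.041268
  V(0,0) = exp(-r*dt) * [p*5.887286 + (1-p)*1.041268] = 3.352659


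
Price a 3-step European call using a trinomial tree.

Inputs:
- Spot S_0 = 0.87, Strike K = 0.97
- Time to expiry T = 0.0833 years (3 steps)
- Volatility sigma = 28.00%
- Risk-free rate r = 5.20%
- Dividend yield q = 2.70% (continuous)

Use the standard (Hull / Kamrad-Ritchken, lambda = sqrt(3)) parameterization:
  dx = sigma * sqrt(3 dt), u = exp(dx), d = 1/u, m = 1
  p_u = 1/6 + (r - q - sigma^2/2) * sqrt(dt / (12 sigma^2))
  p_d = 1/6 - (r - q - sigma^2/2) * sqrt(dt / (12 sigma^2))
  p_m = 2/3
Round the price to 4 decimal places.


Answer: Price = V(0,0) = 0.0034

Derivation:
dt = T/N = 0.027767; dx = sigma*sqrt(3*dt) = 0.080813
u = exp(dx) = 1.084168; d = 1/u = 0.922366
p_u = 0.164227, p_m = 0.666667, p_d = 0.169106
Discount per step: exp(-r*dt) = 0.998557
Stock lattice S(k, j) with j the centered position index:
  k=0: S(0,+0) = 0.8700
  k=1: S(1,-1) = 0.8025; S(1,+0) = 0.8700; S(1,+1) = 0.9432
  k=2: S(2,-2) = 0.7402; S(2,-1) = 0.8025; S(2,+0) = 0.8700; S(2,+1) = 0.9432; S(2,+2) = 1.0226
  k=3: S(3,-3) = 0.6827; S(3,-2) = 0.7402; S(3,-1) = 0.8025; S(3,+0) = 0.8700; S(3,+1) = 0.9432; S(3,+2) = 1.0226; S(3,+3) = 1.1087
Terminal payoffs V(N, j) = max(S_T - K, 0):
  V(3,-3) = 0.000000; V(3,-2) = 0.000000; V(3,-1) = 0.000000; V(3,+0) = 0.000000; V(3,+1) = 0.000000; V(3,+2) = 0.052616; V(3,+3) = 0.138687
Backward induction: V(k, j) = exp(-r*dt) * [p_u * V(k+1, j+1) + p_m * V(k+1, j) + p_d * V(k+1, j-1)]
  V(2,-2) = exp(-r*dt) * [p_u*0.000000 + p_m*0.000000 + p_d*0.000000] = 0.000000
  V(2,-1) = exp(-r*dt) * [p_u*0.000000 + p_m*0.000000 + p_d*0.000000] = 0.000000
  V(2,+0) = exp(-r*dt) * [p_u*0.000000 + p_m*0.000000 + p_d*0.000000] = 0.000000
  V(2,+1) = exp(-r*dt) * [p_u*0.052616 + p_m*0.000000 + p_d*0.000000] = 0.008628
  V(2,+2) = exp(-r*dt) * [p_u*0.138687 + p_m*0.052616 + p_d*0.000000] = 0.057770
  V(1,-1) = exp(-r*dt) * [p_u*0.000000 + p_m*0.000000 + p_d*0.000000] = 0.000000
  V(1,+0) = exp(-r*dt) * [p_u*0.008628 + p_m*0.000000 + p_d*0.000000] = 0.001415
  V(1,+1) = exp(-r*dt) * [p_u*0.057770 + p_m*0.008628 + p_d*0.000000] = 0.015218
  V(0,+0) = exp(-r*dt) * [p_u*0.015218 + p_m*0.001415 + p_d*0.000000] = 0.003438


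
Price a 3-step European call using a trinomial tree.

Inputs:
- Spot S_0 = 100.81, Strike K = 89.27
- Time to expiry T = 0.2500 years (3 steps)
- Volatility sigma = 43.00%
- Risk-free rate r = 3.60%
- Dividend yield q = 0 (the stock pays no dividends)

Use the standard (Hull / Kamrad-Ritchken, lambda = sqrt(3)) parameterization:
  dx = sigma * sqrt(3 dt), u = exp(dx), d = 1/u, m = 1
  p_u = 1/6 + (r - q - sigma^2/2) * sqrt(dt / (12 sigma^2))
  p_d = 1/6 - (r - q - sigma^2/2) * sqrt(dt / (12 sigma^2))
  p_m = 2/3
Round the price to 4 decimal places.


dt = T/N = 0.083333; dx = sigma*sqrt(3*dt) = 0.215000
u = exp(dx) = 1.239862; d = 1/u = 0.806541
p_u = 0.155727, p_m = 0.666667, p_d = 0.177607
Discount per step: exp(-r*dt) = 0.997004
Stock lattice S(k, j) with j the centered position index:
  k=0: S(0,+0) = 100.8100
  k=1: S(1,-1) = 81.3074; S(1,+0) = 100.8100; S(1,+1) = 124.9905
  k=2: S(2,-2) = 65.5778; S(2,-1) = 81.3074; S(2,+0) = 100.8100; S(2,+1) = 124.9905; S(2,+2) = 154.9709
  k=3: S(3,-3) = 52.8912; S(3,-2) = 65.5778; S(3,-1) = 81.3074; S(3,+0) = 100.8100; S(3,+1) = 124.9905; S(3,+2) = 154.9709; S(3,+3) = 192.1426
Terminal payoffs V(N, j) = max(S_T - K, 0):
  V(3,-3) = 0.000000; V(3,-2) = 0.000000; V(3,-1) = 0.000000; V(3,+0) = 11.540000; V(3,+1) = 35.720478; V(3,+2) = 65.700931; V(3,+3) = 102.872552
Backward induction: V(k, j) = exp(-r*dt) * [p_u * V(k+1, j+1) + p_m * V(k+1, j) + p_d * V(k+1, j-1)]
  V(2,-2) = exp(-r*dt) * [p_u*0.000000 + p_m*0.000000 + p_d*0.000000] = 0.000000
  V(2,-1) = exp(-r*dt) * [p_u*11.540000 + p_m*0.000000 + p_d*0.000000] = 1.791703
  V(2,+0) = exp(-r*dt) * [p_u*35.720478 + p_m*11.540000 + p_d*0.000000] = 13.216259
  V(2,+1) = exp(-r*dt) * [p_u*65.700931 + p_m*35.720478 + p_d*11.540000] = 35.986502
  V(2,+2) = exp(-r*dt) * [p_u*102.872552 + p_m*65.700931 + p_d*35.720478] = 65.966624
  V(1,-1) = exp(-r*dt) * [p_u*13.216259 + p_m*1.791703 + p_d*0.000000] = 3.242851
  V(1,+0) = exp(-r*dt) * [p_u*35.986502 + p_m*13.216259 + p_d*1.791703] = 14.688985
  V(1,+1) = exp(-r*dt) * [p_u*65.966624 + p_m*35.986502 + p_d*13.216259] = 36.501395
  V(0,+0) = exp(-r*dt) * [p_u*36.501395 + p_m*14.688985 + p_d*3.242851] = 16.004766

Answer: Price = V(0,0) = 16.0048


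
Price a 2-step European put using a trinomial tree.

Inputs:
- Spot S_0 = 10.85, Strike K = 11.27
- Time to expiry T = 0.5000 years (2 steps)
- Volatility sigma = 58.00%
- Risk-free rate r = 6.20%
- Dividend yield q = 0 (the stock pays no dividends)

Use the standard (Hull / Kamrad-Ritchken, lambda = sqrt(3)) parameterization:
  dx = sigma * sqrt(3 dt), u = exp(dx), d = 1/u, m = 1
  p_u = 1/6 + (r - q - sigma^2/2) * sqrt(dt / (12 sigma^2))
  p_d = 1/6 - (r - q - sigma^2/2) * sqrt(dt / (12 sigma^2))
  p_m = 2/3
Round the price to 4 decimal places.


dt = T/N = 0.250000; dx = sigma*sqrt(3*dt) = 0.502295
u = exp(dx) = 1.652509; d = 1/u = 0.605140
p_u = 0.140238, p_m = 0.666667, p_d = 0.193095
Discount per step: exp(-r*dt) = 0.984620
Stock lattice S(k, j) with j the centered position index:
  k=0: S(0,+0) = 10.8500
  k=1: S(1,-1) = 6.5658; S(1,+0) = 10.8500; S(1,+1) = 17.9297
  k=2: S(2,-2) = 3.9732; S(2,-1) = 6.5658; S(2,+0) = 10.8500; S(2,+1) = 17.9297; S(2,+2) = 29.6290
Terminal payoffs V(N, j) = max(K - S_T, 0):
  V(2,-2) = 7.296785; V(2,-1) = 4.704226; V(2,+0) = 0.420000; V(2,+1) = 0.000000; V(2,+2) = 0.000000
Backward induction: V(k, j) = exp(-r*dt) * [p_u * V(k+1, j+1) + p_m * V(k+1, j) + p_d * V(k+1, j-1)]
  V(1,-1) = exp(-r*dt) * [p_u*0.420000 + p_m*4.704226 + p_d*7.296785] = 4.533214
  V(1,+0) = exp(-r*dt) * [p_u*0.000000 + p_m*0.420000 + p_d*4.704226] = 1.170087
  V(1,+1) = exp(-r*dt) * [p_u*0.000000 + p_m*0.000000 + p_d*0.420000] = 0.079853
  V(0,+0) = exp(-r*dt) * [p_u*0.079853 + p_m*1.170087 + p_d*4.533214] = 1.640966

Answer: Price = V(0,0) = 1.6410


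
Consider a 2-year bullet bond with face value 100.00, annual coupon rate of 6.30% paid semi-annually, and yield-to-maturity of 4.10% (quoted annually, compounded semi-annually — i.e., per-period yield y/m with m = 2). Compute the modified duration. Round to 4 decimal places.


Coupon per period c = face * coupon_rate / m = 3.150000
Periods per year m = 2; per-period yield y/m = 0.020500
Number of cashflows N = 4
Cashflows (t years, CF_t, discount factor 1/(1+y/m)^(m*t), PV):
  t = 0.5000: CF_t = 3.150000, DF = 0.979912, PV = 3.086722
  t = 1.0000: CF_t = 3.150000, DF = 0.960227, PV = 3.024716
  t = 1.5000: CF_t = 3.150000, DF = 0.940938, PV = 2.963954
  t = 2.0000: CF_t = 103.150000, DF = 0.922036, PV = 95.108032
Price P = sum_t PV_t = 104.183424
First compute Macaulay numerator sum_t t * PV_t:
  t * PV_t at t = 0.5000: 1.543361
  t * PV_t at t = 1.0000: 3.024716
  t * PV_t at t = 1.5000: 4.445932
  t * PV_t at t = 2.0000: 190.216064
Macaulay duration D = 199.230073 / 104.183424 = 1.912301
Modified duration = D / (1 + y/m) = 1.912301 / (1 + 0.020500) = 1.873886

Answer: Modified duration = 1.8739


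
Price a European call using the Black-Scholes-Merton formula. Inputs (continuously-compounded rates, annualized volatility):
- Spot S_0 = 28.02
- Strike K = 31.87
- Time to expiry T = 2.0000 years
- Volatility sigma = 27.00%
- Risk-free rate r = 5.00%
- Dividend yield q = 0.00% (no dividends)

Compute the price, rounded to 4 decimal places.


Answer: Price = 3.9079

Derivation:
d1 = (ln(S/K) + (r - q + 0.5*sigma^2) * T) / (sigma * sqrt(T)) = 0.11563399
d2 = d1 - sigma * sqrt(T) = -0.26620367
exp(-rT) = 0.90483742; exp(-qT) = 1.00000000
C = S_0 * exp(-qT) * N(d1) - K * exp(-rT) * N(d2)
N(d1) = 0.54602869; N(d2) = 0.39504118
C = 28.0200 * 1.00000000 * 0.54602869 - 31.8700 * 0.90483742 * 0.39504118 = 3.9079


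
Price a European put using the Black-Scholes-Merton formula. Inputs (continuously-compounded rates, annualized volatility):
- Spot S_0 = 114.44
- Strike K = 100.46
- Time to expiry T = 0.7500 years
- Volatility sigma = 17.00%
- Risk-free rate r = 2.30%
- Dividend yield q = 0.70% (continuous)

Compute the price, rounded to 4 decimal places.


d1 = (ln(S/K) + (r - q + 0.5*sigma^2) * T) / (sigma * sqrt(T)) = 1.04010351
d2 = d1 - sigma * sqrt(T) = 0.89287919
exp(-rT) = 0.98289793; exp(-qT) = 0.99476376
P = K * exp(-rT) * N(-d2) - S_0 * exp(-qT) * N(-d1)
N(-d1) = 0.14914591; N(-d2) = 0.18596094
P = 100.4600 * 0.98289793 * 0.18596094 - 114.4400 * 0.99476376 * 0.14914591 = 1.3833

Answer: Price = 1.3833


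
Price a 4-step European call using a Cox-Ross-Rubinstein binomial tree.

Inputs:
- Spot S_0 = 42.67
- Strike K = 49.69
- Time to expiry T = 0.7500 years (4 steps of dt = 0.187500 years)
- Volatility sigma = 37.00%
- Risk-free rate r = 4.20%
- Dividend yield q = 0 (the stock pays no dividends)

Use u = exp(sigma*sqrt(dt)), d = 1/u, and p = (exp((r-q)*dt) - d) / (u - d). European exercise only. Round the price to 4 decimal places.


dt = T/N = 0.187500
u = exp(sigma*sqrt(dt)) = 1.173763; d = 1/u = 0.851961
p = (exp((r-q)*dt) - d) / (u - d) = 0.484600
Discount per step: exp(-r*dt) = 0.992156
Stock lattice S(k, i) with i counting down-moves:
  k=0: S(0,0) = 42.6700
  k=1: S(1,0) = 50.0845; S(1,1) = 36.3532
  k=2: S(2,0) = 58.7873; S(2,1) = 42.6700; S(2,2) = 30.9715
  k=3: S(3,0) = 69.0023; S(3,1) = 50.0845; S(3,2) = 36.3532; S(3,3) = 26.3865
  k=4: S(4,0) = 80.9924; S(4,1) = 58.7873; S(4,2) = 42.6700; S(4,3) = 30.9715; S(4,4) = 22.4803
Terminal payoffs V(N, i) = max(S_T - K, 0):
  V(4,0) = 31.302365; V(4,1) = 9.097280; V(4,2) = 0.000000; V(4,3) = 0.000000; V(4,4) = 0.000000
Backward induction: V(k, i) = exp(-r*dt) * [p * V(k+1, i) + (1-p) * V(k+1, i+1)].
  V(3,0) = exp(-r*dt) * [p*31.302365 + (1-p)*9.097280] = 19.702097
  V(3,1) = exp(-r*dt) * [p*9.097280 + (1-p)*0.000000] = 4.373960
  V(3,2) = exp(-r*dt) * [p*0.000000 + (1-p)*0.000000] = 0.000000
  V(3,3) = exp(-r*dt) * [p*0.000000 + (1-p)*0.000000] = 0.000000
  V(2,0) = exp(-r*dt) * [p*19.702097 + (1-p)*4.373960] = 11.709399
  V(2,1) = exp(-r*dt) * [p*4.373960 + (1-p)*0.000000] = 2.102995
  V(2,2) = exp(-r*dt) * [p*0.000000 + (1-p)*0.000000] = 0.000000
  V(1,0) = exp(-r*dt) * [p*11.709399 + (1-p)*2.102995] = 6.705246
  V(1,1) = exp(-r*dt) * [p*2.102995 + (1-p)*0.000000] = 1.011117
  V(0,0) = exp(-r*dt) * [p*6.705246 + (1-p)*1.011117] = 3.740916

Answer: Price = V(0,0) = 3.7409


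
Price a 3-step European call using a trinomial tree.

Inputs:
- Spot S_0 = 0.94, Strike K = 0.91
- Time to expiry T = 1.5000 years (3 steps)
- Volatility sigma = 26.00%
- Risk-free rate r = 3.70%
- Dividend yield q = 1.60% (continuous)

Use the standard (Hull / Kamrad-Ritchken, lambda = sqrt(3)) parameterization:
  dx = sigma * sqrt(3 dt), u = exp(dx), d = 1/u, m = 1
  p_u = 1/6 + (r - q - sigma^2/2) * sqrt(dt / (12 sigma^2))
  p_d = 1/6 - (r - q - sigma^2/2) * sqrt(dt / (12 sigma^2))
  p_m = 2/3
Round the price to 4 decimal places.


Answer: Price = V(0,0) = 0.1376

Derivation:
dt = T/N = 0.500000; dx = sigma*sqrt(3*dt) = 0.318434
u = exp(dx) = 1.374972; d = 1/u = 0.727287
p_u = 0.156617, p_m = 0.666667, p_d = 0.176716
Discount per step: exp(-r*dt) = 0.981670
Stock lattice S(k, j) with j the centered position index:
  k=0: S(0,+0) = 0.9400
  k=1: S(1,-1) = 0.6837; S(1,+0) = 0.9400; S(1,+1) = 1.2925
  k=2: S(2,-2) = 0.4972; S(2,-1) = 0.6837; S(2,+0) = 0.9400; S(2,+1) = 1.2925; S(2,+2) = 1.7771
  k=3: S(3,-3) = 0.3616; S(3,-2) = 0.4972; S(3,-1) = 0.6837; S(3,+0) = 0.9400; S(3,+1) = 1.2925; S(3,+2) = 1.7771; S(3,+3) = 2.4435
Terminal payoffs V(N, j) = max(S_T - K, 0):
  V(3,-3) = 0.000000; V(3,-2) = 0.000000; V(3,-1) = 0.000000; V(3,+0) = 0.030000; V(3,+1) = 0.382474; V(3,+2) = 0.867116; V(3,+3) = 1.533486
Backward induction: V(k, j) = exp(-r*dt) * [p_u * V(k+1, j+1) + p_m * V(k+1, j) + p_d * V(k+1, j-1)]
  V(2,-2) = exp(-r*dt) * [p_u*0.000000 + p_m*0.000000 + p_d*0.000000] = 0.000000
  V(2,-1) = exp(-r*dt) * [p_u*0.030000 + p_m*0.000000 + p_d*0.000000] = 0.004612
  V(2,+0) = exp(-r*dt) * [p_u*0.382474 + p_m*0.030000 + p_d*0.000000] = 0.078438
  V(2,+1) = exp(-r*dt) * [p_u*0.867116 + p_m*0.382474 + p_d*0.030000] = 0.388829
  V(2,+2) = exp(-r*dt) * [p_u*1.533486 + p_m*0.867116 + p_d*0.382474] = 0.869600
  V(1,-1) = exp(-r*dt) * [p_u*0.078438 + p_m*0.004612 + p_d*0.000000] = 0.015078
  V(1,+0) = exp(-r*dt) * [p_u*0.388829 + p_m*0.078438 + p_d*0.004612] = 0.111915
  V(1,+1) = exp(-r*dt) * [p_u*0.869600 + p_m*0.388829 + p_d*0.078438] = 0.401773
  V(0,+0) = exp(-r*dt) * [p_u*0.401773 + p_m*0.111915 + p_d*0.015078] = 0.137629


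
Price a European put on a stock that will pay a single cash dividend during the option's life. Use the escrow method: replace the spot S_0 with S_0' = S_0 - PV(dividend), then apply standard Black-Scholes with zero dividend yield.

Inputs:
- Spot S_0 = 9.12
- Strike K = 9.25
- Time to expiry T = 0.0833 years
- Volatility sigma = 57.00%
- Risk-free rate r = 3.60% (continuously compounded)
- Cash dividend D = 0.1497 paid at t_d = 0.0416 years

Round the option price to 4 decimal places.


PV(D) = D * exp(-r * t_d) = 0.1497 * 0.99850352 = 0.14947598
S_0' = S_0 - PV(D) = 9.1200 - 0.14947598 = 8.97052402
d1 = (ln(S_0'/K) + (r + sigma^2/2)*T) / (sigma*sqrt(T)) = -0.08600333
d2 = d1 - sigma*sqrt(T) = -0.25051525
exp(-rT) = 0.99700569
N(-d1) = 0.53426812; N(-d2) = 0.59890554
P = K * exp(-rT) * N(-d2) - S_0' * N(-d1) = 9.2500 * 0.99700569 * 0.59890554 - 8.97052402 * 0.53426812 = 0.7306

Answer: Price = 0.7306


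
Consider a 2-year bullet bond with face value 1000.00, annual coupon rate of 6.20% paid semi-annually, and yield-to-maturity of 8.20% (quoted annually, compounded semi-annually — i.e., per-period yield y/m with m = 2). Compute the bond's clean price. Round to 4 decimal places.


Answer: Price = 963.7864

Derivation:
Coupon per period c = face * coupon_rate / m = 31.000000
Periods per year m = 2; per-period yield y/m = 0.041000
Number of cashflows N = 4
Cashflows (t years, CF_t, discount factor 1/(1+y/m)^(m*t), PV):
  t = 0.5000: CF_t = 31.000000, DF = 0.960615, PV = 29.779059
  t = 1.0000: CF_t = 31.000000, DF = 0.922781, PV = 28.606204
  t = 1.5000: CF_t = 31.000000, DF = 0.886437, PV = 27.479543
  t = 2.0000: CF_t = 1031.000000, DF = 0.851524, PV = 877.921626
Price P = sum_t PV_t = 963.786432


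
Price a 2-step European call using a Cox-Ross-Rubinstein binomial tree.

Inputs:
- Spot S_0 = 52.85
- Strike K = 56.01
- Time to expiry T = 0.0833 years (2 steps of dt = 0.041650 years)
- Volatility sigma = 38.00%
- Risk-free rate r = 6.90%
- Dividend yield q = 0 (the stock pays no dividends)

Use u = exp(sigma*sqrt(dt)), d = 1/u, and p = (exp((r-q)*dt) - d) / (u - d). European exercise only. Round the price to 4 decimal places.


dt = T/N = 0.041650
u = exp(sigma*sqrt(dt)) = 1.080638; d = 1/u = 0.925379
p = (exp((r-q)*dt) - d) / (u - d) = 0.499158
Discount per step: exp(-r*dt) = 0.997130
Stock lattice S(k, i) with i counting down-moves:
  k=0: S(0,0) = 52.8500
  k=1: S(1,0) = 57.1117; S(1,1) = 48.9063
  k=2: S(2,0) = 61.7171; S(2,1) = 52.8500; S(2,2) = 45.2569
Terminal payoffs V(N, i) = max(S_T - K, 0):
  V(2,0) = 5.707100; V(2,1) = 0.000000; V(2,2) = 0.000000
Backward induction: V(k, i) = exp(-r*dt) * [p * V(k+1, i) + (1-p) * V(k+1, i+1)].
  V(1,0) = exp(-r*dt) * [p*5.707100 + (1-p)*0.000000] = 2.840572
  V(1,1) = exp(-r*dt) * [p*0.000000 + (1-p)*0.000000] = 0.000000
  V(0,0) = exp(-r*dt) * [p*2.840572 + (1-p)*0.000000] = 1.413827

Answer: Price = V(0,0) = 1.4138


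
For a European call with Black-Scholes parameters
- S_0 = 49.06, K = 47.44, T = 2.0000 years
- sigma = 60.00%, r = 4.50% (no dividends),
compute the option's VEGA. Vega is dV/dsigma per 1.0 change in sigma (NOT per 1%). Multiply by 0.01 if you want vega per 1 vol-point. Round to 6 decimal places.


Answer: Vega = 23.530200

Derivation:
d1 = 0.5699024733; d2 = -0.2786256642
phi(d1) = 0.3391431641; exp(-qT) = 1.0000000000; exp(-rT) = 0.9139311853
Vega = S * exp(-qT) * phi(d1) * sqrt(T) = 49.0600 * 1.0000000000 * 0.3391431641 * 1.4142135624 = 23.530200


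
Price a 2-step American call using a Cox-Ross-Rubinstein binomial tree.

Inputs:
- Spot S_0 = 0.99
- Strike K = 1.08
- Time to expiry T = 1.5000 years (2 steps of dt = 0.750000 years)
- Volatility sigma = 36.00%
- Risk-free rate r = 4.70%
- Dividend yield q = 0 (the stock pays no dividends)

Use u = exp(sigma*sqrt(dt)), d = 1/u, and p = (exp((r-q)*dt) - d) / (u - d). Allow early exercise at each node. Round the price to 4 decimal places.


dt = T/N = 0.750000
u = exp(sigma*sqrt(dt)) = 1.365839; d = 1/u = 0.732151
p = (exp((r-q)*dt) - d) / (u - d) = 0.479302
Discount per step: exp(-r*dt) = 0.965364
Stock lattice S(k, i) with i counting down-moves:
  k=0: S(0,0) = 0.9900
  k=1: S(1,0) = 1.3522; S(1,1) = 0.7248
  k=2: S(2,0) = 1.8469; S(2,1) = 0.9900; S(2,2) = 0.5307
Terminal payoffs V(N, i) = max(S_T - K, 0):
  V(2,0) = 0.766862; V(2,1) = 0.000000; V(2,2) = 0.000000
Backward induction: V(k, i) = exp(-r*dt) * [p * V(k+1, i) + (1-p) * V(k+1, i+1)]; then take max(V_cont, immediate exercise) for American.
  V(1,0) = exp(-r*dt) * [p*0.766862 + (1-p)*0.000000] = 0.354827; exercise = 0.272181; V(1,0) = max -> 0.354827
  V(1,1) = exp(-r*dt) * [p*0.000000 + (1-p)*0.000000] = 0.000000; exercise = 0.000000; V(1,1) = max -> 0.000000
  V(0,0) = exp(-r*dt) * [p*0.354827 + (1-p)*0.000000] = 0.164179; exercise = 0.000000; V(0,0) = max -> 0.164179

Answer: Price = V(0,0) = 0.1642


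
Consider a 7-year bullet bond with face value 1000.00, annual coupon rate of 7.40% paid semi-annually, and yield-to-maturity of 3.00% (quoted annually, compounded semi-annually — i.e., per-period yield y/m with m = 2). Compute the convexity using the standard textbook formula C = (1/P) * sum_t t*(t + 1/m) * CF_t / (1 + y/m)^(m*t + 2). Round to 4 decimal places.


Answer: Convexity = 39.1459

Derivation:
Coupon per period c = face * coupon_rate / m = 37.000000
Periods per year m = 2; per-period yield y/m = 0.015000
Number of cashflows N = 14
Cashflows (t years, CF_t, discount factor 1/(1+y/m)^(m*t), PV):
  t = 0.5000: CF_t = 37.000000, DF = 0.985222, PV = 36.453202
  t = 1.0000: CF_t = 37.000000, DF = 0.970662, PV = 35.914485
  t = 1.5000: CF_t = 37.000000, DF = 0.956317, PV = 35.383729
  t = 2.0000: CF_t = 37.000000, DF = 0.942184, PV = 34.860817
  t = 2.5000: CF_t = 37.000000, DF = 0.928260, PV = 34.345632
  t = 3.0000: CF_t = 37.000000, DF = 0.914542, PV = 33.838061
  t = 3.5000: CF_t = 37.000000, DF = 0.901027, PV = 33.337991
  t = 4.0000: CF_t = 37.000000, DF = 0.887711, PV = 32.845312
  t = 4.5000: CF_t = 37.000000, DF = 0.874592, PV = 32.359913
  t = 5.0000: CF_t = 37.000000, DF = 0.861667, PV = 31.881688
  t = 5.5000: CF_t = 37.000000, DF = 0.848933, PV = 31.410530
  t = 6.0000: CF_t = 37.000000, DF = 0.836387, PV = 30.946335
  t = 6.5000: CF_t = 37.000000, DF = 0.824027, PV = 30.489000
  t = 7.0000: CF_t = 1037.000000, DF = 0.811849, PV = 841.887701
Price P = sum_t PV_t = 1275.954393
Convexity numerator sum_t t*(t + 1/m) * CF_t / (1+y/m)^(m*t + 2):
  t = 0.5000: term = 17.691864
  t = 1.0000: term = 52.291225
  t = 1.5000: term = 103.036896
  t = 2.0000: term = 169.190306
  t = 2.5000: term = 250.034934
  t = 3.0000: term = 344.875772
  t = 3.5000: term = 453.038780
  t = 4.0000: term = 573.870376
  t = 4.5000: term = 706.736917
  t = 5.0000: term = 851.024202
  t = 5.5000: term = 1006.136987
  t = 6.0000: term = 1171.498507
  t = 6.5000: term = 1346.550009
  t = 7.0000: term = 42902.379858
Convexity = (1/P) * sum = 49948.356634 / 1275.954393 = 39.145879


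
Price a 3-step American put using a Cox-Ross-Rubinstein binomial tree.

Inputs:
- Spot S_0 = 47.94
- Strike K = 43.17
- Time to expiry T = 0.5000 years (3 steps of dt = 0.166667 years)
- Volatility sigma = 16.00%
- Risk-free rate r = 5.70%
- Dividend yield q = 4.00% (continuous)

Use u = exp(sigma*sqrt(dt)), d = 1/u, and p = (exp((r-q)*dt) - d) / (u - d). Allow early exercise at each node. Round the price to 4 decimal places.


Answer: Price = V(0,0) = 0.4423

Derivation:
dt = T/N = 0.166667
u = exp(sigma*sqrt(dt)) = 1.067500; d = 1/u = 0.936768
p = (exp((r-q)*dt) - d) / (u - d) = 0.505379
Discount per step: exp(-r*dt) = 0.990545
Stock lattice S(k, i) with i counting down-moves:
  k=0: S(0,0) = 47.9400
  k=1: S(1,0) = 51.1760; S(1,1) = 44.9087
  k=2: S(2,0) = 54.6304; S(2,1) = 47.9400; S(2,2) = 42.0690
  k=3: S(3,0) = 58.3179; S(3,1) = 51.1760; S(3,2) = 44.9087; S(3,3) = 39.4089
Terminal payoffs V(N, i) = max(K - S_T, 0):
  V(3,0) = 0.000000; V(3,1) = 0.000000; V(3,2) = 0.000000; V(3,3) = 3.761125
Backward induction: V(k, i) = exp(-r*dt) * [p * V(k+1, i) + (1-p) * V(k+1, i+1)]; then take max(V_cont, immediate exercise) for American.
  V(2,0) = exp(-r*dt) * [p*0.000000 + (1-p)*0.000000] = 0.000000; exercise = 0.000000; V(2,0) = max -> 0.000000
  V(2,1) = exp(-r*dt) * [p*0.000000 + (1-p)*0.000000] = 0.000000; exercise = 0.000000; V(2,1) = max -> 0.000000
  V(2,2) = exp(-r*dt) * [p*0.000000 + (1-p)*3.761125] = 1.842740; exercise = 1.101015; V(2,2) = max -> 1.842740
  V(1,0) = exp(-r*dt) * [p*0.000000 + (1-p)*0.000000] = 0.000000; exercise = 0.000000; V(1,0) = max -> 0.000000
  V(1,1) = exp(-r*dt) * [p*0.000000 + (1-p)*1.842740] = 0.902840; exercise = 0.000000; V(1,1) = max -> 0.902840
  V(0,0) = exp(-r*dt) * [p*0.000000 + (1-p)*0.902840] = 0.442341; exercise = 0.000000; V(0,0) = max -> 0.442341


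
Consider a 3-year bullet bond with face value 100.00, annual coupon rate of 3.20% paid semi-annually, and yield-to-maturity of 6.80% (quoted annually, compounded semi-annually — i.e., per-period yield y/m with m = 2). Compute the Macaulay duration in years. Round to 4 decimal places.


Answer: Macaulay duration = 2.8771 years

Derivation:
Coupon per period c = face * coupon_rate / m = 1.600000
Periods per year m = 2; per-period yield y/m = 0.034000
Number of cashflows N = 6
Cashflows (t years, CF_t, discount factor 1/(1+y/m)^(m*t), PV):
  t = 0.5000: CF_t = 1.600000, DF = 0.967118, PV = 1.547389
  t = 1.0000: CF_t = 1.600000, DF = 0.935317, PV = 1.496508
  t = 1.5000: CF_t = 1.600000, DF = 0.904562, PV = 1.447299
  t = 2.0000: CF_t = 1.600000, DF = 0.874818, PV = 1.399709
  t = 2.5000: CF_t = 1.600000, DF = 0.846052, PV = 1.353684
  t = 3.0000: CF_t = 101.600000, DF = 0.818233, PV = 83.132430
Price P = sum_t PV_t = 90.377019
Macaulay numerator sum_t t * PV_t:
  t * PV_t at t = 0.5000: 0.773694
  t * PV_t at t = 1.0000: 1.496508
  t * PV_t at t = 1.5000: 2.170949
  t * PV_t at t = 2.0000: 2.799418
  t * PV_t at t = 2.5000: 3.384210
  t * PV_t at t = 3.0000: 249.397290
Macaulay duration D = (sum_t t * PV_t) / P = 260.022069 / 90.377019 = 2.877082


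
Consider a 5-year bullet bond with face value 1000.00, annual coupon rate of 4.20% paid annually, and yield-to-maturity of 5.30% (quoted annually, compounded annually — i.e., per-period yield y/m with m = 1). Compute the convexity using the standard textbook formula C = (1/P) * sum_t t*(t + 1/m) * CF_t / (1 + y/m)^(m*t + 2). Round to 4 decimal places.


Coupon per period c = face * coupon_rate / m = 42.000000
Periods per year m = 1; per-period yield y/m = 0.053000
Number of cashflows N = 5
Cashflows (t years, CF_t, discount factor 1/(1+y/m)^(m*t), PV):
  t = 1.0000: CF_t = 42.000000, DF = 0.949668, PV = 39.886040
  t = 2.0000: CF_t = 42.000000, DF = 0.901869, PV = 37.878480
  t = 3.0000: CF_t = 42.000000, DF = 0.856475, PV = 35.971966
  t = 4.0000: CF_t = 42.000000, DF = 0.813367, PV = 34.161411
  t = 5.0000: CF_t = 1042.000000, DF = 0.772428, PV = 804.870228
Price P = sum_t PV_t = 952.768126
Convexity numerator sum_t t*(t + 1/m) * CF_t / (1+y/m)^(m*t + 2):
  t = 1.0000: term = 71.943932
  t = 2.0000: term = 204.968468
  t = 3.0000: term = 389.303834
  t = 4.0000: term = 616.182073
  t = 5.0000: term = 21776.615116
Convexity = (1/P) * sum = 23059.013423 / 952.768126 = 24.202125

Answer: Convexity = 24.2021


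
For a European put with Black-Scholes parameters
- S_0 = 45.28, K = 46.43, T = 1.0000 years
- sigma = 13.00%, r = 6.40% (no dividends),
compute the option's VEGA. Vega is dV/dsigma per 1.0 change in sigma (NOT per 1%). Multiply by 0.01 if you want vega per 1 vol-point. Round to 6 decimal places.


d1 = 0.3643817836; d2 = 0.2343817836
phi(d1) = 0.3733176641; exp(-qT) = 1.0000000000; exp(-rT) = 0.9380049995
Vega = S * exp(-qT) * phi(d1) * sqrt(T) = 45.2800 * 1.0000000000 * 0.3733176641 * 1.0000000000 = 16.903824

Answer: Vega = 16.903824


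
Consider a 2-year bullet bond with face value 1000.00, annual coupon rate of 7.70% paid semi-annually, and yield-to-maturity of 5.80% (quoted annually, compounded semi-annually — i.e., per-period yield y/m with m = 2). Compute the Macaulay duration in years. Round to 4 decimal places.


Answer: Macaulay duration = 1.8936 years

Derivation:
Coupon per period c = face * coupon_rate / m = 38.500000
Periods per year m = 2; per-period yield y/m = 0.029000
Number of cashflows N = 4
Cashflows (t years, CF_t, discount factor 1/(1+y/m)^(m*t), PV):
  t = 0.5000: CF_t = 38.500000, DF = 0.971817, PV = 37.414966
  t = 1.0000: CF_t = 38.500000, DF = 0.944429, PV = 36.360511
  t = 1.5000: CF_t = 38.500000, DF = 0.917812, PV = 35.335774
  t = 2.0000: CF_t = 1038.500000, DF = 0.891946, PV = 926.285790
Price P = sum_t PV_t = 1035.397041
Macaulay numerator sum_t t * PV_t:
  t * PV_t at t = 0.5000: 18.707483
  t * PV_t at t = 1.0000: 36.360511
  t * PV_t at t = 1.5000: 53.003661
  t * PV_t at t = 2.0000: 1852.571581
Macaulay duration D = (sum_t t * PV_t) / P = 1960.643235 / 1035.397041 = 1.893615


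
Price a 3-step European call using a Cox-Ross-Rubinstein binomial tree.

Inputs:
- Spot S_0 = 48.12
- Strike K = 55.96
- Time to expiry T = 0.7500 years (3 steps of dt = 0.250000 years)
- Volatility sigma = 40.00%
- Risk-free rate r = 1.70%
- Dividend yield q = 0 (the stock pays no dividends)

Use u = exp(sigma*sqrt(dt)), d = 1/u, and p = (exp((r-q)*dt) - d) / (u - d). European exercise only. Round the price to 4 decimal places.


dt = T/N = 0.250000
u = exp(sigma*sqrt(dt)) = 1.221403; d = 1/u = 0.818731
p = (exp((r-q)*dt) - d) / (u - d) = 0.460743
Discount per step: exp(-r*dt) = 0.995759
Stock lattice S(k, i) with i counting down-moves:
  k=0: S(0,0) = 48.1200
  k=1: S(1,0) = 58.7739; S(1,1) = 39.3973
  k=2: S(2,0) = 71.7866; S(2,1) = 48.1200; S(2,2) = 32.2558
  k=3: S(3,0) = 87.6804; S(3,1) = 58.7739; S(3,2) = 39.3973; S(3,3) = 26.4088
Terminal payoffs V(N, i) = max(S_T - K, 0):
  V(3,0) = 31.720357; V(3,1) = 2.813901; V(3,2) = 0.000000; V(3,3) = 0.000000
Backward induction: V(k, i) = exp(-r*dt) * [p * V(k+1, i) + (1-p) * V(k+1, i+1)].
  V(2,0) = exp(-r*dt) * [p*31.720357 + (1-p)*2.813901] = 16.063930
  V(2,1) = exp(-r*dt) * [p*2.813901 + (1-p)*0.000000] = 1.290987
  V(2,2) = exp(-r*dt) * [p*0.000000 + (1-p)*0.000000] = 0.000000
  V(1,0) = exp(-r*dt) * [p*16.063930 + (1-p)*1.290987] = 8.063175
  V(1,1) = exp(-r*dt) * [p*1.290987 + (1-p)*0.000000] = 0.592290
  V(0,0) = exp(-r*dt) * [p*8.063175 + (1-p)*0.592290] = 4.017338

Answer: Price = V(0,0) = 4.0173


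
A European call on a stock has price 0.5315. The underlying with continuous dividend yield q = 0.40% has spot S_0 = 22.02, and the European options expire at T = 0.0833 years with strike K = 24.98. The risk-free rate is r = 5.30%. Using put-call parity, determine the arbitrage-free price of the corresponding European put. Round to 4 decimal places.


Answer: Put price = 3.3888

Derivation:
Put-call parity: C - P = S_0 * exp(-qT) - K * exp(-rT).
S_0 * exp(-qT) = 22.0200 * 0.99966686 = 22.01266416
K * exp(-rT) = 24.9800 * 0.99559483 = 24.86995889
P = C - S*exp(-qT) + K*exp(-rT)
P = 0.5315 - 22.01266416 + 24.86995889 = 3.3888


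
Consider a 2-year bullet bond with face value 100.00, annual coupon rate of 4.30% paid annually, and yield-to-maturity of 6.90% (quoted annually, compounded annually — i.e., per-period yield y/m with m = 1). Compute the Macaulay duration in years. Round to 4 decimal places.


Coupon per period c = face * coupon_rate / m = 4.300000
Periods per year m = 1; per-period yield y/m = 0.069000
Number of cashflows N = 2
Cashflows (t years, CF_t, discount factor 1/(1+y/m)^(m*t), PV):
  t = 1.0000: CF_t = 4.300000, DF = 0.935454, PV = 4.022451
  t = 2.0000: CF_t = 104.300000, DF = 0.875074, PV = 91.270178
Price P = sum_t PV_t = 95.292629
Macaulay numerator sum_t t * PV_t:
  t * PV_t at t = 1.0000: 4.022451
  t * PV_t at t = 2.0000: 182.540356
Macaulay duration D = (sum_t t * PV_t) / P = 186.562807 / 95.292629 = 1.957788

Answer: Macaulay duration = 1.9578 years


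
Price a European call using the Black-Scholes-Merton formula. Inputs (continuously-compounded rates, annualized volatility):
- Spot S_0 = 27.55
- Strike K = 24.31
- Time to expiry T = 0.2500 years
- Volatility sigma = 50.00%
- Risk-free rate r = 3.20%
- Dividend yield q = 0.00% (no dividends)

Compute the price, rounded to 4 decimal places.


Answer: Price = 4.6401

Derivation:
d1 = (ln(S/K) + (r - q + 0.5*sigma^2) * T) / (sigma * sqrt(T)) = 0.65745899
d2 = d1 - sigma * sqrt(T) = 0.40745899
exp(-rT) = 0.99203191; exp(-qT) = 1.00000000
C = S_0 * exp(-qT) * N(d1) - K * exp(-rT) * N(d2)
N(d1) = 0.74455708; N(d2) = 0.65816455
C = 27.5500 * 1.00000000 * 0.74455708 - 24.3100 * 0.99203191 * 0.65816455 = 4.6401
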